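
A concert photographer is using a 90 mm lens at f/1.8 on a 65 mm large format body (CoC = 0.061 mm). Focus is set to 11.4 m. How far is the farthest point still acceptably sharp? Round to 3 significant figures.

13.5 m

Hyperfocal distance H = f²/(N·c) + f = 90²/(1.8 × 0.061) + 90 = 8100/0.1098 + 90 ≈ 73860.5 mm ≈ 73.86 m.
Far limit Df = s·(H − f)/(H − s) = 11400 × (73860.5 − 90) / (73860.5 − 11400) = 11400 × 73770.5 / 62460.5 ≈ 13464 mm ≈ 13.5 m.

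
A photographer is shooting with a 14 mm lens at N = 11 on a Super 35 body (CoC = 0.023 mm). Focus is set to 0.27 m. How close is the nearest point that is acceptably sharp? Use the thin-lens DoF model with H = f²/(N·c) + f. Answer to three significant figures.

203 mm

Hyperfocal distance H = f²/(N·c) + f = 14²/(11 × 0.023) + 14 = 196/0.253 + 14 ≈ 788.7 mm ≈ 0.789 m.
Near limit Dn = s·(H − f)/(H + s − 2f) = 270 × (788.7 − 14) / (788.7 + 270 − 2 × 14) = 270 × 774.7 / 1030.7 ≈ 202.94 mm.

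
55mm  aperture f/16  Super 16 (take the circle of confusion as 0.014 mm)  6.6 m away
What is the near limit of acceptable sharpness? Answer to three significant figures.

Hyperfocal distance H = f²/(N·c) + f = 55²/(16 × 0.014) + 55 = 3025/0.224 + 55 ≈ 13559.5 mm ≈ 13.56 m.
Near limit Dn = s·(H − f)/(H + s − 2f) = 6600 × (13559.5 − 55) / (13559.5 + 6600 − 2 × 55) = 6600 × 13504.5 / 20049.5 ≈ 4445.5 mm ≈ 4.45 m.

4.45 m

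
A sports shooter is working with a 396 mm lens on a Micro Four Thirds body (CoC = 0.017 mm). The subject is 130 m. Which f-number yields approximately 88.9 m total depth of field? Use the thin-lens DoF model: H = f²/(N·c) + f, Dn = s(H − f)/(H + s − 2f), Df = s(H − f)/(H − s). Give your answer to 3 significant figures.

f/22

Write h = H − f = f²/(N·c). The thin-lens limits are Dn = s·h/(h + (s−f)) and Df = s·h/(h − (s−f)), so DoF = Df − Dn = 2·s·(s−f)·h / (h² − (s−f)²).
That is a quadratic in h: DoF·h² − 2·s·(s−f)·h − DoF·(s−f)² = 0 ⇒ h = (s−f)·(s + √(s² + DoF²)) / DoF = 129604 × (130000 + √(130000² + 88900²)) / 88900 = 129604 × (130000 + 157490) / 88900 ≈ 419121 mm.
Then N = f²/(c·h) = 396² / (0.017 × 419121) = 156816 / 7125.1 ≈ 22.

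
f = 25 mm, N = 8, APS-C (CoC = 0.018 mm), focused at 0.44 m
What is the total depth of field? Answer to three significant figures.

Hyperfocal distance H = f²/(N·c) + f = 25²/(8 × 0.018) + 25 = 625/0.144 + 25 ≈ 4365.3 mm ≈ 4.365 m.
Near limit Dn = s·(H − f)/(H + s − 2f) = 440 × (4365.3 − 25) / (4365.3 + 440 − 2 × 25) = 440 × 4340.3 / 4755.3 ≈ 401.601 mm.
Far limit Df = s·(H − f)/(H − s) = 440 × (4365.3 − 25) / (4365.3 − 440) = 440 × 4340.3 / 3925.3 ≈ 486.519 mm.
Depth of field = Df − Dn = 486.519 − 401.601 ≈ 84.918 mm.

84.9 mm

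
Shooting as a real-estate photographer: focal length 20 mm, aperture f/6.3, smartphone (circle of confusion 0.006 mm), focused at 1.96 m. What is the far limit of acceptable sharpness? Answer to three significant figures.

Hyperfocal distance H = f²/(N·c) + f = 20²/(6.3 × 0.006) + 20 = 400/0.0378 + 20 ≈ 10602.0 mm ≈ 10.60 m.
Far limit Df = s·(H − f)/(H − s) = 1960 × (10602.0 − 20) / (10602.0 − 1960) = 1960 × 10582.0 / 8642.0 ≈ 2400.0 mm ≈ 2.40 m.

2.40 m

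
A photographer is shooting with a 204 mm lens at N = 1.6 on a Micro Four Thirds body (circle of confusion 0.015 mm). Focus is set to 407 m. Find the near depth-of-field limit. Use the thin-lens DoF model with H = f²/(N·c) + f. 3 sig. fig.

Hyperfocal distance H = f²/(N·c) + f = 204²/(1.6 × 0.015) + 204 = 41616/0.024 + 204 ≈ 1734204.0 mm ≈ 1734 m.
Near limit Dn = s·(H − f)/(H + s − 2f) = 407000 × (1734204.0 − 204) / (1734204.0 + 407000 − 2 × 204) = 407000 × 1734000.0 / 2140796.0 ≈ 329661 mm ≈ 330 m.

330 m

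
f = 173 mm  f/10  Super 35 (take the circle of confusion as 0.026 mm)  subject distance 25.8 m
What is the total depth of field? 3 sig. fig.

12.1 m

Hyperfocal distance H = f²/(N·c) + f = 173²/(10 × 0.026) + 173 = 29929/0.26 + 173 ≈ 115284.5 mm ≈ 115.3 m.
Near limit Dn = s·(H − f)/(H + s − 2f) = 25800 × (115284.5 − 173) / (115284.5 + 25800 − 2 × 173) = 25800 × 115111.5 / 140738.5 ≈ 21102 mm.
Far limit Df = s·(H − f)/(H − s) = 25800 × (115284.5 − 173) / (115284.5 − 25800) = 25800 × 115111.5 / 89484.5 ≈ 33189 mm.
Depth of field = Df − Dn = 33189 − 21102 ≈ 12087 mm ≈ 12.1 m.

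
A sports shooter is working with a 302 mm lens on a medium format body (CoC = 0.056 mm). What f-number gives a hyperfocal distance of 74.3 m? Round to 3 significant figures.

Rearrange H = f²/(N·c) + f for N: N = f² / ((H − f)·c).
N = 302² / ((74300 − 302) × 0.056) = 91204 / 4144 ≈ 22.

f/22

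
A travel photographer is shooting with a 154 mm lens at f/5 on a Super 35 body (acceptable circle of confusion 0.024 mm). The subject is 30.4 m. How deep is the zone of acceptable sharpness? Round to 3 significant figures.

9.53 m

Hyperfocal distance H = f²/(N·c) + f = 154²/(5 × 0.024) + 154 = 23716/0.12 + 154 ≈ 197787.3 mm ≈ 197.8 m.
Near limit Dn = s·(H − f)/(H + s − 2f) = 30400 × (197787.3 − 154) / (197787.3 + 30400 − 2 × 154) = 30400 × 197633.3 / 227879.3 ≈ 26365.1 mm.
Far limit Df = s·(H − f)/(H − s) = 30400 × (197787.3 − 154) / (197787.3 − 30400) = 30400 × 197633.3 / 167387.3 ≈ 35893.1 mm.
Depth of field = Df − Dn = 35893.1 − 26365.1 ≈ 9528.0 mm ≈ 9.53 m.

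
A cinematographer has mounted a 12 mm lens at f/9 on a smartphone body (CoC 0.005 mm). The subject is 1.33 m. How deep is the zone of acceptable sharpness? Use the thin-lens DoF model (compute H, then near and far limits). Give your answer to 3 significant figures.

1.32 m

Hyperfocal distance H = f²/(N·c) + f = 12²/(9 × 0.005) + 12 = 144/0.045 + 12 ≈ 3212.0 mm ≈ 3.212 m.
Near limit Dn = s·(H − f)/(H + s − 2f) = 1330 × (3212.0 − 12) / (3212.0 + 1330 − 2 × 12) = 1330 × 3200.0 / 4518.0 ≈ 942.0 mm.
Far limit Df = s·(H − f)/(H − s) = 1330 × (3212.0 − 12) / (3212.0 − 1330) = 1330 × 3200.0 / 1882.0 ≈ 2261.4 mm.
Depth of field = Df − Dn = 2261.4 − 942.0 ≈ 1319.4 mm ≈ 1.32 m.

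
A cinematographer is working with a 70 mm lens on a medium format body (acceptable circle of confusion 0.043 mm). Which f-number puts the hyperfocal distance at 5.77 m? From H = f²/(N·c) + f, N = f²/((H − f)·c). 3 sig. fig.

Rearrange H = f²/(N·c) + f for N: N = f² / ((H − f)·c).
N = 70² / ((5770 − 70) × 0.043) = 4900 / 245.1 ≈ 20.

f/20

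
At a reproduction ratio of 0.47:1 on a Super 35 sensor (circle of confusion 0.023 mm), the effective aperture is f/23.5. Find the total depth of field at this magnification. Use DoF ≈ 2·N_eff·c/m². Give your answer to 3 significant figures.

4.89 mm

At magnification m, DoF ≈ 2·N_eff·c/m² = 2 × 23.5 × 0.023 / 0.47² = 1.081 / 0.2209 ≈ 4.89 mm.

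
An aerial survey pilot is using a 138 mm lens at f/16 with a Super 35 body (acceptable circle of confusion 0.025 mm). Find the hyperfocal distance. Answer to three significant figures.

47.7 m

Hyperfocal distance H = f²/(N·c) + f = 138²/(16 × 0.025) + 138 = 19044/0.4 + 138 ≈ 47748.0 mm ≈ 47.7 m.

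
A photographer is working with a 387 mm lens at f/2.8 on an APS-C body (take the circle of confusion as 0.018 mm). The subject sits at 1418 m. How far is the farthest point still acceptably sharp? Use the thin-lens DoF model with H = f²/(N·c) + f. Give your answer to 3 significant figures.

Hyperfocal distance H = f²/(N·c) + f = 387²/(2.8 × 0.018) + 387 = 149769/0.0504 + 387 ≈ 2971994.1 mm ≈ 2972 m.
Far limit Df = s·(H − f)/(H − s) = 1418000 × (2971994.1 − 387) / (2971994.1 − 1418000) = 1418000 × 2971607.1 / 1553994.1 ≈ 2711554 mm ≈ 2710 m.

2710 m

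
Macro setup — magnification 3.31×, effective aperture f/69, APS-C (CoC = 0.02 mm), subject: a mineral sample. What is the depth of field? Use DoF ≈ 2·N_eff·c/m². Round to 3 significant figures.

At magnification m, DoF ≈ 2·N_eff·c/m² = 2 × 69 × 0.02 / 3.31² = 2.76 / 10.96 ≈ 0.252 mm.

0.252 mm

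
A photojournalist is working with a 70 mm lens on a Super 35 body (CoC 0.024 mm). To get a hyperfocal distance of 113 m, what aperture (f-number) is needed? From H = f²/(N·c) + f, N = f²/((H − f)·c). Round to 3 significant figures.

Rearrange H = f²/(N·c) + f for N: N = f² / ((H − f)·c).
N = 70² / ((113000 − 70) × 0.024) = 4900 / 2710 ≈ 1.81.

f/1.81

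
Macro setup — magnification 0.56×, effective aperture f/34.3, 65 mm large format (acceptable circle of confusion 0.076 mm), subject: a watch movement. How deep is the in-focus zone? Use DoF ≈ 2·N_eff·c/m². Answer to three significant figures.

At magnification m, DoF ≈ 2·N_eff·c/m² = 2 × 34.3 × 0.076 / 0.56² = 5.214 / 0.3136 ≈ 16.6 mm.

16.6 mm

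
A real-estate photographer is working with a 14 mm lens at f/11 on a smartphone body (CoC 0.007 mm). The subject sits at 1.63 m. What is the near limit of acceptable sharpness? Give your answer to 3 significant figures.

0.997 m

Hyperfocal distance H = f²/(N·c) + f = 14²/(11 × 0.007) + 14 = 196/0.077 + 14 ≈ 2559.5 mm ≈ 2.559 m.
Near limit Dn = s·(H − f)/(H + s − 2f) = 1630 × (2559.5 − 14) / (2559.5 + 1630 − 2 × 14) = 1630 × 2545.5 / 4161.5 ≈ 997.03 mm ≈ 0.997 m.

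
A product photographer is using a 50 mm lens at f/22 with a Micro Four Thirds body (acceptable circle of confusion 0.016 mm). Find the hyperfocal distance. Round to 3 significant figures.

Hyperfocal distance H = f²/(N·c) + f = 50²/(22 × 0.016) + 50 = 2500/0.352 + 50 ≈ 7152.3 mm ≈ 7.15 m.

7.15 m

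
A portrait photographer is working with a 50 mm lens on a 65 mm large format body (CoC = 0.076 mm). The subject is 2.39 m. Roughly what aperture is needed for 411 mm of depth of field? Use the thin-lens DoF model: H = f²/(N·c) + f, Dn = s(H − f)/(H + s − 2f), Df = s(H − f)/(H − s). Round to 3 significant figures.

Write h = H − f = f²/(N·c). The thin-lens limits are Dn = s·h/(h + (s−f)) and Df = s·h/(h − (s−f)), so DoF = Df − Dn = 2·s·(s−f)·h / (h² − (s−f)²).
That is a quadratic in h: DoF·h² − 2·s·(s−f)·h − DoF·(s−f)² = 0 ⇒ h = (s−f)·(s + √(s² + DoF²)) / DoF = 2340 × (2390 + √(2390² + 411²)) / 411 = 2340 × (2390 + 2425.08) / 411 ≈ 27414 mm.
Then N = f²/(c·h) = 50² / (0.076 × 27414) = 2500 / 2083.5 ≈ 1.20.

f/1.20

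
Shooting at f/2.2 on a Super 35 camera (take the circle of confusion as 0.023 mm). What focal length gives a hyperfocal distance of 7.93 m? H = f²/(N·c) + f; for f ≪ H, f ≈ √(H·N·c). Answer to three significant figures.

From H = f²/(N·c) + f, with f ≪ H: f ≈ √(H·N·c) = √(7930 × 2.2 × 0.023) = √401.26 ≈ 20.03 mm.
The +f correction barely moves this — solving exactly, f² + N·c·f − N·c·H = 0 ⇒ f = (−N·c + √((N·c)² + 4·N·c·H))/2 = (−0.0506 + √1605.0)/2 ≈ 20.006 mm, so f ≈ 20.0 mm.

20.0 mm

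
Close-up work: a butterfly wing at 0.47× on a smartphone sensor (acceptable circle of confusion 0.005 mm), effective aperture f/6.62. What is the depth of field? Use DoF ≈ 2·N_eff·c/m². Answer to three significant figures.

0.300 mm

At magnification m, DoF ≈ 2·N_eff·c/m² = 2 × 6.62 × 0.005 / 0.47² = 0.0662 / 0.2209 ≈ 0.3 mm.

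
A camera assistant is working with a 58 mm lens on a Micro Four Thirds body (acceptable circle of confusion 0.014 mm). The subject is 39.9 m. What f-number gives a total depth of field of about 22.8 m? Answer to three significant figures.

f/1.60

Write h = H − f = f²/(N·c). The thin-lens limits are Dn = s·h/(h + (s−f)) and Df = s·h/(h − (s−f)), so DoF = Df − Dn = 2·s·(s−f)·h / (h² − (s−f)²).
That is a quadratic in h: DoF·h² − 2·s·(s−f)·h − DoF·(s−f)² = 0 ⇒ h = (s−f)·(s + √(s² + DoF²)) / DoF = 39842 × (39900 + √(39900² + 22800²)) / 22800 = 39842 × (39900 + 45954.9) / 22800 ≈ 150028 mm.
Then N = f²/(c·h) = 58² / (0.014 × 150028) = 3364 / 2100.4 ≈ 1.60.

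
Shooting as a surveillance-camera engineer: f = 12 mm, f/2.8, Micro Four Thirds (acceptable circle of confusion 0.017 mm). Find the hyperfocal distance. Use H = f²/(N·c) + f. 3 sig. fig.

Hyperfocal distance H = f²/(N·c) + f = 12²/(2.8 × 0.017) + 12 = 144/0.0476 + 12 ≈ 3037.2 mm ≈ 3.04 m.

3.04 m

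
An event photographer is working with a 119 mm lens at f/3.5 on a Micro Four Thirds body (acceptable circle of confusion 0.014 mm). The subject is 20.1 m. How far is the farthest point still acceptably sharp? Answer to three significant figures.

Hyperfocal distance H = f²/(N·c) + f = 119²/(3.5 × 0.014) + 119 = 14161/0.049 + 119 ≈ 289119.0 mm ≈ 289.1 m.
Far limit Df = s·(H − f)/(H − s) = 20100 × (289119.0 − 119) / (289119.0 − 20100) = 20100 × 289000.0 / 269019.0 ≈ 21593 mm ≈ 21.6 m.

21.6 m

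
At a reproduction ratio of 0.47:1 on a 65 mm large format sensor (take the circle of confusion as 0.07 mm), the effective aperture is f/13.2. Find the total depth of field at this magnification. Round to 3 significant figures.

At magnification m, DoF ≈ 2·N_eff·c/m² = 2 × 13.2 × 0.07 / 0.47² = 1.848 / 0.2209 ≈ 8.37 mm.

8.37 mm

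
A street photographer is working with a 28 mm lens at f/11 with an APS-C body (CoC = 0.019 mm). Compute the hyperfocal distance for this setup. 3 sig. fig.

3.78 m

Hyperfocal distance H = f²/(N·c) + f = 28²/(11 × 0.019) + 28 = 784/0.209 + 28 ≈ 3779.2 mm ≈ 3.78 m.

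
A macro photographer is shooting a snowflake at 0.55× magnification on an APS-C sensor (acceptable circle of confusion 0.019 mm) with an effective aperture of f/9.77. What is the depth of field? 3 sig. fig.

1.23 mm

At magnification m, DoF ≈ 2·N_eff·c/m² = 2 × 9.77 × 0.019 / 0.55² = 0.3713 / 0.3025 ≈ 1.23 mm.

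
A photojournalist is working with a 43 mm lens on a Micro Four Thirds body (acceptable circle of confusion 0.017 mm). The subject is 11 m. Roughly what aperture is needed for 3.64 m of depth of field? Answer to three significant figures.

f/1.60

Write h = H − f = f²/(N·c). The thin-lens limits are Dn = s·h/(h + (s−f)) and Df = s·h/(h − (s−f)), so DoF = Df − Dn = 2·s·(s−f)·h / (h² − (s−f)²).
That is a quadratic in h: DoF·h² − 2·s·(s−f)·h − DoF·(s−f)² = 0 ⇒ h = (s−f)·(s + √(s² + DoF²)) / DoF = 10957 × (11000 + √(11000² + 3640²)) / 3640 = 10957 × (11000 + 11586.6) / 3640 ≈ 67989 mm.
Then N = f²/(c·h) = 43² / (0.017 × 67989) = 1849 / 1155.8 ≈ 1.60.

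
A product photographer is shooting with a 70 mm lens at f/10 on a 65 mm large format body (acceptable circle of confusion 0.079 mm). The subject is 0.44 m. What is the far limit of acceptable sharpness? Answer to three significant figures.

Hyperfocal distance H = f²/(N·c) + f = 70²/(10 × 0.079) + 70 = 4900/0.79 + 70 ≈ 6272.5 mm ≈ 6.273 m.
Far limit Df = s·(H − f)/(H − s) = 440 × (6272.5 − 70) / (6272.5 − 440) = 440 × 6202.5 / 5832.5 ≈ 467.91 mm.

468 mm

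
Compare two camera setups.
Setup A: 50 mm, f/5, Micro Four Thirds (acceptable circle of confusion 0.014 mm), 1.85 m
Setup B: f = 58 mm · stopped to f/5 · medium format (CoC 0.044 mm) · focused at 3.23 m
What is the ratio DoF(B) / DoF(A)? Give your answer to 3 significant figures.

Setup A: H = 50²/(5×0.014) + 50 ≈ 35764.3 mm; DoF = Df − Dn = 1948.19 − 1761.23 ≈ 186.96 mm.
Setup B: H = 58²/(5×0.044) + 58 ≈ 15348.9 mm; DoF = Df − Dn = 4075.4 − 2675.1 ≈ 1400.3 mm.
Ratio = 1400.3 / 186.96 ≈ 7.49.

7.49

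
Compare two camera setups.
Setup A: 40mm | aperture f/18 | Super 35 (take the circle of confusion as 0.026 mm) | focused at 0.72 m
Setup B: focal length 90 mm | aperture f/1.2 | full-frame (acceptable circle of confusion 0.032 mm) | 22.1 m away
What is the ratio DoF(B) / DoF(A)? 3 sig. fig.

15.6

Setup A: H = 40²/(18×0.026) + 40 ≈ 3458.8 mm; DoF = Df − Dn = 898.76 − 600.55 ≈ 298.21 mm.
Setup B: H = 90²/(1.2×0.032) + 90 ≈ 211027.5 mm; DoF = Df − Dn = 24674.6 − 20011.9 ≈ 4662.7 mm.
Ratio = 4662.7 / 298.21 ≈ 15.6.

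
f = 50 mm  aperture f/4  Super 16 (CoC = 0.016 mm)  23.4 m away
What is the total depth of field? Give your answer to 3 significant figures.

43.5 m

Hyperfocal distance H = f²/(N·c) + f = 50²/(4 × 0.016) + 50 = 2500/0.064 + 50 ≈ 39112.5 mm ≈ 39.11 m.
Near limit Dn = s·(H − f)/(H + s − 2f) = 23400 × (39112.5 − 50) / (39112.5 + 23400 − 2 × 50) = 23400 × 39062.5 / 62412.5 ≈ 14646 mm.
Far limit Df = s·(H − f)/(H − s) = 23400 × (39112.5 − 50) / (39112.5 − 23400) = 23400 × 39062.5 / 15712.5 ≈ 58174 mm.
Depth of field = Df − Dn = 58174 − 14646 ≈ 43528 mm ≈ 43.5 m.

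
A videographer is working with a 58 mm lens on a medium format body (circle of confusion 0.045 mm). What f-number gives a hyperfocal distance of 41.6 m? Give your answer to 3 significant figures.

Rearrange H = f²/(N·c) + f for N: N = f² / ((H − f)·c).
N = 58² / ((41600 − 58) × 0.045) = 3364 / 1869 ≈ 1.80.

f/1.80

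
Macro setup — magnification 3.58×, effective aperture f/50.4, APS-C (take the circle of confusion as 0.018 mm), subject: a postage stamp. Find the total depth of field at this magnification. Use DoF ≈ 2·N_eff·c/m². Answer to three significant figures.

0.142 mm

At magnification m, DoF ≈ 2·N_eff·c/m² = 2 × 50.4 × 0.018 / 3.58² = 1.814 / 12.82 ≈ 0.142 mm.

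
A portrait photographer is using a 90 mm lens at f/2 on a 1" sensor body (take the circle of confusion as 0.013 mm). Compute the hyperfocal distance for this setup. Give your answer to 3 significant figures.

Hyperfocal distance H = f²/(N·c) + f = 90²/(2 × 0.013) + 90 = 8100/0.026 + 90 ≈ 311628.5 mm ≈ 312 m.

312 m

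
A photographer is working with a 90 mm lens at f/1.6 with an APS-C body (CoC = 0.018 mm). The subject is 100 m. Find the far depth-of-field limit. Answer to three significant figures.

Hyperfocal distance H = f²/(N·c) + f = 90²/(1.6 × 0.018) + 90 = 8100/0.0288 + 90 ≈ 281340.0 mm ≈ 281.3 m.
Far limit Df = s·(H − f)/(H − s) = 100000 × (281340.0 − 90) / (281340.0 − 100000) = 100000 × 281250.0 / 181340.0 ≈ 155095 mm ≈ 155 m.

155 m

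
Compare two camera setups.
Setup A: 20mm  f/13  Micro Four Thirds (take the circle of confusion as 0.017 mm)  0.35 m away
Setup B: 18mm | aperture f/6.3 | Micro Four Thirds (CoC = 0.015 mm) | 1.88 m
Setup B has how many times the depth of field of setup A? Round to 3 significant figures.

21.9

Setup A: H = 20²/(13×0.017) + 20 ≈ 1830.0 mm; DoF = Df − Dn = 428.04 − 296.03 ≈ 132.01 mm.
Setup B: H = 18²/(6.3×0.015) + 18 ≈ 3446.6 mm; DoF = Df − Dn = 4114.5 − 1218.3 ≈ 2896.2 mm.
Ratio = 2896.2 / 132.01 ≈ 21.9.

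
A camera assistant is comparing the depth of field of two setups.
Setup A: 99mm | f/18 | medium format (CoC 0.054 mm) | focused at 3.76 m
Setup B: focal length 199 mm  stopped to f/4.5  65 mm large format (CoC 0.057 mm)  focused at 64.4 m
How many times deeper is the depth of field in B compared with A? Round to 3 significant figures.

20.6

Setup A: H = 99²/(18×0.054) + 99 ≈ 10182.3 mm; DoF = Df − Dn = 5903.4 − 2758.5 ≈ 3144.9 mm.
Setup B: H = 199²/(4.5×0.057) + 199 ≈ 154588.9 mm; DoF = Df − Dn = 110243 − 45485 ≈ 64758 mm.
Ratio = 64758 / 3144.9 ≈ 20.6.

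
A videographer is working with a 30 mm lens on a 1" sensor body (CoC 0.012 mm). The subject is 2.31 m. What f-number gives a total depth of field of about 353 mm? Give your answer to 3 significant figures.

f/2.50

Write h = H − f = f²/(N·c). The thin-lens limits are Dn = s·h/(h + (s−f)) and Df = s·h/(h − (s−f)), so DoF = Df − Dn = 2·s·(s−f)·h / (h² − (s−f)²).
That is a quadratic in h: DoF·h² − 2·s·(s−f)·h − DoF·(s−f)² = 0 ⇒ h = (s−f)·(s + √(s² + DoF²)) / DoF = 2280 × (2310 + √(2310² + 353²)) / 353 = 2280 × (2310 + 2336.82) / 353 ≈ 30013 mm.
Then N = f²/(c·h) = 30² / (0.012 × 30013) = 900 / 360.16 ≈ 2.50.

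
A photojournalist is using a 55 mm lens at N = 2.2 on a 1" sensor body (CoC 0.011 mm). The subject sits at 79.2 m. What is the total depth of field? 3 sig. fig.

167 m

Hyperfocal distance H = f²/(N·c) + f = 55²/(2.2 × 0.011) + 55 = 3025/0.0242 + 55 ≈ 125055.0 mm ≈ 125.1 m.
Near limit Dn = s·(H − f)/(H + s − 2f) = 79200 × (125055.0 − 55) / (125055.0 + 79200 − 2 × 55) = 79200 × 125000.0 / 204145.0 ≈ 48495 mm.
Far limit Df = s·(H − f)/(H − s) = 79200 × (125055.0 − 55) / (125055.0 − 79200) = 79200 × 125000.0 / 45855.0 ≈ 215898 mm.
Depth of field = Df − Dn = 215898 − 48495 ≈ 167403 mm ≈ 167 m.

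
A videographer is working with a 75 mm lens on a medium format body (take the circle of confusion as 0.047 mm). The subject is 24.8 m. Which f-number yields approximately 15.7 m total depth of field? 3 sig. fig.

Write h = H − f = f²/(N·c). The thin-lens limits are Dn = s·h/(h + (s−f)) and Df = s·h/(h − (s−f)), so DoF = Df − Dn = 2·s·(s−f)·h / (h² − (s−f)²).
That is a quadratic in h: DoF·h² − 2·s·(s−f)·h − DoF·(s−f)² = 0 ⇒ h = (s−f)·(s + √(s² + DoF²)) / DoF = 24725 × (24800 + √(24800² + 15700²)) / 15700 = 24725 × (24800 + 29351.8) / 15700 ≈ 85281 mm.
Then N = f²/(c·h) = 75² / (0.047 × 85281) = 5625 / 4008.2 ≈ 1.40.

f/1.40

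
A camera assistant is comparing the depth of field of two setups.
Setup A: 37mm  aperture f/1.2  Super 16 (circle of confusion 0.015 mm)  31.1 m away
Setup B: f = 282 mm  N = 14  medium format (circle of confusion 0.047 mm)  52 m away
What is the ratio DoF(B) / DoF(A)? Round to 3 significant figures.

Setup A: H = 37²/(1.2×0.015) + 37 ≈ 76092.6 mm; DoF = Df − Dn = 52572 − 22081 ≈ 30491 mm.
Setup B: H = 282²/(14×0.047) + 282 ≈ 121139.1 mm; DoF = Df − Dn = 90897 − 36416 ≈ 54481 mm.
Ratio = 54481 / 30491 ≈ 1.79.

1.79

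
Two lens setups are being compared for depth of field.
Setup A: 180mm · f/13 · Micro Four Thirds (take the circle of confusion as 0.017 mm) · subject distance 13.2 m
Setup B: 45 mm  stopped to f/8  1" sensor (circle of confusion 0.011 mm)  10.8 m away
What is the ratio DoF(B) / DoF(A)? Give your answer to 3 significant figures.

Setup A: H = 180²/(13×0.017) + 180 ≈ 146786.3 mm; DoF = Df − Dn = 14486.5 − 12123.3 ≈ 2363.2 mm.
Setup B: H = 45²/(8×0.011) + 45 ≈ 23056.4 mm; DoF = Df − Dn = 20277 − 7360 ≈ 12917 mm.
Ratio = 12917 / 2363.2 ≈ 5.47.

5.47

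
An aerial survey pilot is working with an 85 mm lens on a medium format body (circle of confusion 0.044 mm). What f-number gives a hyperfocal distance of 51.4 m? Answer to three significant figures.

Rearrange H = f²/(N·c) + f for N: N = f² / ((H − f)·c).
N = 85² / ((51400 − 85) × 0.044) = 7225 / 2258 ≈ 3.20.

f/3.20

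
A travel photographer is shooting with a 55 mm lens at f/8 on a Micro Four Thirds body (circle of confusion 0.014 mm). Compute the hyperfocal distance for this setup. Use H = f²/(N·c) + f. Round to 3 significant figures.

Hyperfocal distance H = f²/(N·c) + f = 55²/(8 × 0.014) + 55 = 3025/0.112 + 55 ≈ 27063.9 mm ≈ 27.1 m.

27.1 m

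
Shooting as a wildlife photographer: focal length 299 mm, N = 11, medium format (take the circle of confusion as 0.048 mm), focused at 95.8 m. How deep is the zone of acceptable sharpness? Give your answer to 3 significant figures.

Hyperfocal distance H = f²/(N·c) + f = 299²/(11 × 0.048) + 299 = 89401/0.528 + 299 ≈ 169619.1 mm ≈ 169.6 m.
Near limit Dn = s·(H − f)/(H + s − 2f) = 95800 × (169619.1 − 299) / (169619.1 + 95800 − 2 × 299) = 95800 × 169320.1 / 264821.1 ≈ 61252 mm.
Far limit Df = s·(H − f)/(H − s) = 95800 × (169619.1 − 299) / (169619.1 − 95800) = 95800 × 169320.1 / 73819.1 ≈ 219738 mm.
Depth of field = Df − Dn = 219738 − 61252 ≈ 158486 mm ≈ 158 m.

158 m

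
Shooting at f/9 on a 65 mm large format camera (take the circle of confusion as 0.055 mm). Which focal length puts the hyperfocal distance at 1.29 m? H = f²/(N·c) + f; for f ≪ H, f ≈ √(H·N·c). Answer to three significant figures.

From H = f²/(N·c) + f, with f ≪ H: f ≈ √(H·N·c) = √(1290 × 9 × 0.055) = √638.55 ≈ 25.27 mm.
Exact: f² + N·c·f − N·c·H = 0 ⇒ f = (−N·c + √((N·c)² + 4·N·c·H))/2 = (−0.495 + √2554.4)/2 ≈ 25.023 mm ≈ 25.0 mm.

25.0 mm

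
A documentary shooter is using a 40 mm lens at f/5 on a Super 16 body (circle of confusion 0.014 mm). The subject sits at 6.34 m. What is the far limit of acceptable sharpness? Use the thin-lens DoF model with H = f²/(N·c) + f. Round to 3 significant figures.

8.75 m

Hyperfocal distance H = f²/(N·c) + f = 40²/(5 × 0.014) + 40 = 1600/0.07 + 40 ≈ 22897.1 mm ≈ 22.90 m.
Far limit Df = s·(H − f)/(H − s) = 6340 × (22897.1 − 40) / (22897.1 − 6340) = 6340 × 22857.1 / 16557.1 ≈ 8752.4 mm ≈ 8.75 m.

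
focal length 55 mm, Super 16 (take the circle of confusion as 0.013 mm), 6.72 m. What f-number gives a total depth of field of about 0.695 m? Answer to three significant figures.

f/1.80

Write h = H − f = f²/(N·c). The thin-lens limits are Dn = s·h/(h + (s−f)) and Df = s·h/(h − (s−f)), so DoF = Df − Dn = 2·s·(s−f)·h / (h² − (s−f)²).
That is a quadratic in h: DoF·h² − 2·s·(s−f)·h − DoF·(s−f)² = 0 ⇒ h = (s−f)·(s + √(s² + DoF²)) / DoF = 6665 × (6720 + √(6720² + 695²)) / 695 = 6665 × (6720 + 6755.84) / 695 ≈ 129232 mm.
Then N = f²/(c·h) = 55² / (0.013 × 129232) = 3025 / 1680.0 ≈ 1.80.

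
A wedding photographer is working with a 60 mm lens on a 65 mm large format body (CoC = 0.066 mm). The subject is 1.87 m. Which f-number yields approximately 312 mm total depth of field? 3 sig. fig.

f/2.50

Write h = H − f = f²/(N·c). The thin-lens limits are Dn = s·h/(h + (s−f)) and Df = s·h/(h − (s−f)), so DoF = Df − Dn = 2·s·(s−f)·h / (h² − (s−f)²).
That is a quadratic in h: DoF·h² − 2·s·(s−f)·h − DoF·(s−f)² = 0 ⇒ h = (s−f)·(s + √(s² + DoF²)) / DoF = 1810 × (1870 + √(1870² + 312²)) / 312 = 1810 × (1870 + 1895.85) / 312 ≈ 21847 mm.
Then N = f²/(c·h) = 60² / (0.066 × 21847) = 3600 / 1441.9 ≈ 2.50.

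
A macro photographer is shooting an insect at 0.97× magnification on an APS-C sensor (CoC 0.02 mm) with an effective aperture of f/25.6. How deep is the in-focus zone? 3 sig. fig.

At magnification m, DoF ≈ 2·N_eff·c/m² = 2 × 25.6 × 0.02 / 0.97² = 1.024 / 0.9409 ≈ 1.09 mm.

1.09 mm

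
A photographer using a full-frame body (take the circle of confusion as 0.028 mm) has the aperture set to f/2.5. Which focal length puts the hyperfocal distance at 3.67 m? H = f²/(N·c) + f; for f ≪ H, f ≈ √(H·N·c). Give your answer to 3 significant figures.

16.0 mm

From H = f²/(N·c) + f, with f ≪ H: f ≈ √(H·N·c) = √(3670 × 2.5 × 0.028) = √256.90 ≈ 16.03 mm.
The +f correction barely moves this — solving exactly, f² + N·c·f − N·c·H = 0 ⇒ f = (−N·c + √((N·c)² + 4·N·c·H))/2 = (−0.07 + √1027.6)/2 ≈ 15.993 mm, so f ≈ 16.0 mm.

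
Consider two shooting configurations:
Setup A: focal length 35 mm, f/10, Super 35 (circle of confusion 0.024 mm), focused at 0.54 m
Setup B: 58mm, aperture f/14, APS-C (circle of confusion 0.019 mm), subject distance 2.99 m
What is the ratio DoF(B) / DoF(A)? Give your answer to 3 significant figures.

Setup A: H = 35²/(10×0.024) + 35 ≈ 5139.2 mm; DoF = Df − Dn = 599.29 − 491.38 ≈ 107.91 mm.
Setup B: H = 58²/(14×0.019) + 58 ≈ 12704.6 mm; DoF = Df − Dn = 3892.4 − 2427.3 ≈ 1465.1 mm.
Ratio = 1465.1 / 107.91 ≈ 13.6.

13.6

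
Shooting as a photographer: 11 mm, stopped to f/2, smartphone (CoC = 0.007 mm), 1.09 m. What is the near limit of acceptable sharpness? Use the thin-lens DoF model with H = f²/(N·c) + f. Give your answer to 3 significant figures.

0.969 m

Hyperfocal distance H = f²/(N·c) + f = 11²/(2 × 0.007) + 11 = 121/0.014 + 11 ≈ 8653.9 mm ≈ 8.654 m.
Near limit Dn = s·(H − f)/(H + s − 2f) = 1090 × (8653.9 − 11) / (8653.9 + 1090 − 2 × 11) = 1090 × 8642.9 / 9721.9 ≈ 969.02 mm ≈ 0.969 m.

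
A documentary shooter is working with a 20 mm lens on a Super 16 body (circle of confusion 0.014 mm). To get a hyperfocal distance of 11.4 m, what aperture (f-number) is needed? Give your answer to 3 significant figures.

f/2.51

Rearrange H = f²/(N·c) + f for N: N = f² / ((H − f)·c).
N = 20² / ((11400 − 20) × 0.014) = 400 / 159.3 ≈ 2.51.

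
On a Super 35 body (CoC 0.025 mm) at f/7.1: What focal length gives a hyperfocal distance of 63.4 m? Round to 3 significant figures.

106 mm

From H = f²/(N·c) + f, with f ≪ H: f ≈ √(H·N·c) = √(63400 × 7.1 × 0.025) = √11254 ≈ 106.1 mm.
The +f correction barely moves this — solving exactly, f² + N·c·f − N·c·H = 0 ⇒ f = (−N·c + √((N·c)² + 4·N·c·H))/2 = (−0.1775 + √45014)/2 ≈ 105.99 mm, so f ≈ 106 mm.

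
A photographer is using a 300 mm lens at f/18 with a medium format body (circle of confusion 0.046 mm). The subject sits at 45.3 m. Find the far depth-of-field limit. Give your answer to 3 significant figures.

Hyperfocal distance H = f²/(N·c) + f = 300²/(18 × 0.046) + 300 = 90000/0.828 + 300 ≈ 108995.7 mm ≈ 109.0 m.
Far limit Df = s·(H − f)/(H − s) = 45300 × (108995.7 − 300) / (108995.7 − 45300) = 45300 × 108695.7 / 63695.7 ≈ 77304 mm ≈ 77.3 m.

77.3 m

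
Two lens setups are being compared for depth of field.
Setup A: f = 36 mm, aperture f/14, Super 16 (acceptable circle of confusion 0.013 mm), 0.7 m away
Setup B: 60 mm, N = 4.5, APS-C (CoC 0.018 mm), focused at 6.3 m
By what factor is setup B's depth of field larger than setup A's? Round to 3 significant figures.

13.7

Setup A: H = 36²/(14×0.013) + 36 ≈ 7156.9 mm; DoF = Df − Dn = 771.99 − 640.29 ≈ 131.70 mm.
Setup B: H = 60²/(4.5×0.018) + 60 ≈ 44504.4 mm; DoF = Df − Dn = 7329.0 − 5524.4 ≈ 1804.6 mm.
Ratio = 1804.6 / 131.70 ≈ 13.7.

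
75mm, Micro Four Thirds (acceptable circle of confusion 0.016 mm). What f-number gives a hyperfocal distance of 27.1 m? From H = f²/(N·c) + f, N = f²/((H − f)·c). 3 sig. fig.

Rearrange H = f²/(N·c) + f for N: N = f² / ((H − f)·c).
N = 75² / ((27100 − 75) × 0.016) = 5625 / 432.4 ≈ 13.

f/13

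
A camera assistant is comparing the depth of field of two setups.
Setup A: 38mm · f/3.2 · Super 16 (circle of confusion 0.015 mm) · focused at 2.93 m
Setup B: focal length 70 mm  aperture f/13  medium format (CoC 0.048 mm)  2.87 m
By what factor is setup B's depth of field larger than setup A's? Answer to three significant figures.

4.12

Setup A: H = 38²/(3.2×0.015) + 38 ≈ 30121.3 mm; DoF = Df − Dn = 3241.63 − 2673.03 ≈ 568.60 mm.
Setup B: H = 70²/(13×0.048) + 70 ≈ 7922.6 mm; DoF = Df − Dn = 4460.5 − 2115.6 ≈ 2344.9 mm.
Ratio = 2344.9 / 568.60 ≈ 4.12.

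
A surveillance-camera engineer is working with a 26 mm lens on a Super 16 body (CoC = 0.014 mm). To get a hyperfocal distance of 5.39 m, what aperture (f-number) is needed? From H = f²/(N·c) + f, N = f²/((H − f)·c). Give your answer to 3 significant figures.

Rearrange H = f²/(N·c) + f for N: N = f² / ((H − f)·c).
N = 26² / ((5390 − 26) × 0.014) = 676 / 75.10 ≈ 9.

f/9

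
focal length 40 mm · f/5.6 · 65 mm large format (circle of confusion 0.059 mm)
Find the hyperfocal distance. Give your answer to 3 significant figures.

Hyperfocal distance H = f²/(N·c) + f = 40²/(5.6 × 0.059) + 40 = 1600/0.3304 + 40 ≈ 4882.6 mm ≈ 4.88 m.

4.88 m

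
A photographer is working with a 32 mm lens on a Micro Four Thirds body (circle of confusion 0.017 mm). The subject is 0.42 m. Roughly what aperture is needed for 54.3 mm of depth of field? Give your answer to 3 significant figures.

f/9.99

Write h = H − f = f²/(N·c). The thin-lens limits are Dn = s·h/(h + (s−f)) and Df = s·h/(h − (s−f)), so DoF = Df − Dn = 2·s·(s−f)·h / (h² − (s−f)²).
That is a quadratic in h: DoF·h² − 2·s·(s−f)·h − DoF·(s−f)² = 0 ⇒ h = (s−f)·(s + √(s² + DoF²)) / DoF = 388 × (420 + √(420² + 54.3²)) / 54.3 = 388 × (420 + 423.496) / 54.3 ≈ 6027.2 mm.
Then N = f²/(c·h) = 32² / (0.017 × 6027.2) = 1024 / 102.46 ≈ 9.99.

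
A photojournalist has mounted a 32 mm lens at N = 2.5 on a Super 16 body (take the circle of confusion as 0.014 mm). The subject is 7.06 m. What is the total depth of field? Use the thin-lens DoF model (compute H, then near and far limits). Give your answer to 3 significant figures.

3.60 m

Hyperfocal distance H = f²/(N·c) + f = 32²/(2.5 × 0.014) + 32 = 1024/0.035 + 32 ≈ 29289.1 mm ≈ 29.29 m.
Near limit Dn = s·(H − f)/(H + s − 2f) = 7060 × (29289.1 − 32) / (29289.1 + 7060 − 2 × 32) = 7060 × 29257.1 / 36285.1 ≈ 5692.6 mm.
Far limit Df = s·(H − f)/(H − s) = 7060 × (29289.1 − 32) / (29289.1 − 7060) = 7060 × 29257.1 / 22229.1 ≈ 9292.1 mm.
Depth of field = Df − Dn = 9292.1 − 5692.6 ≈ 3599.5 mm ≈ 3.60 m.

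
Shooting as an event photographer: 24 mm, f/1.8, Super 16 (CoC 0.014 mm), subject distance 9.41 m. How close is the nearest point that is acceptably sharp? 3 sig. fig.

Hyperfocal distance H = f²/(N·c) + f = 24²/(1.8 × 0.014) + 24 = 576/0.0252 + 24 ≈ 22881.1 mm ≈ 22.88 m.
Near limit Dn = s·(H − f)/(H + s − 2f) = 9410 × (22881.1 − 24) / (22881.1 + 9410 − 2 × 24) = 9410 × 22857.1 / 32243.1 ≈ 6670.7 mm ≈ 6.67 m.

6.67 m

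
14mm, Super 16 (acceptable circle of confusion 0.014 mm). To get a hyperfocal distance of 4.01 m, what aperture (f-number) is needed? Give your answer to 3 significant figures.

Rearrange H = f²/(N·c) + f for N: N = f² / ((H − f)·c).
N = 14² / ((4010 − 14) × 0.014) = 196 / 55.94 ≈ 3.50.

f/3.50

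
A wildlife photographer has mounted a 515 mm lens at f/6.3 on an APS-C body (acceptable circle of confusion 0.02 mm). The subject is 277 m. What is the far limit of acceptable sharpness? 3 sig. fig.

319 m

Hyperfocal distance H = f²/(N·c) + f = 515²/(6.3 × 0.02) + 515 = 265225/0.126 + 515 ≈ 2105475.3 mm ≈ 2105 m.
Far limit Df = s·(H − f)/(H − s) = 277000 × (2105475.3 − 515) / (2105475.3 − 277000) = 277000 × 2104960.3 / 1828475.3 ≈ 318885 mm ≈ 319 m.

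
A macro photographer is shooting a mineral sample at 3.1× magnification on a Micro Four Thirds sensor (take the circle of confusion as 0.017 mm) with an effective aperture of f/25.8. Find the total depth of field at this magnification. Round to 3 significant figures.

At magnification m, DoF ≈ 2·N_eff·c/m² = 2 × 25.8 × 0.017 / 3.1² = 0.8772 / 9.61 ≈ 0.0913 mm.

0.0913 mm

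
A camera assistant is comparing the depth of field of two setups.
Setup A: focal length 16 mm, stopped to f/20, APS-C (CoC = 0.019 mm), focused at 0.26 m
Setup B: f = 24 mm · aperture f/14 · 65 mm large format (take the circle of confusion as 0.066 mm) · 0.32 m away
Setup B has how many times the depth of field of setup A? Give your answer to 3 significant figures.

1.81

Setup A: H = 16²/(20×0.019) + 16 ≈ 689.7 mm; DoF = Df − Dn = 407.64 − 190.87 ≈ 216.77 mm.
Setup B: H = 24²/(14×0.066) + 24 ≈ 647.4 mm; DoF = Df − Dn = 609.33 − 216.97 ≈ 392.36 mm.
Ratio = 392.36 / 216.77 ≈ 1.81.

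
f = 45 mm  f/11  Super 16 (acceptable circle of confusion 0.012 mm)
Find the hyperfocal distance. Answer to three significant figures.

15.4 m

Hyperfocal distance H = f²/(N·c) + f = 45²/(11 × 0.012) + 45 = 2025/0.132 + 45 ≈ 15385.9 mm ≈ 15.4 m.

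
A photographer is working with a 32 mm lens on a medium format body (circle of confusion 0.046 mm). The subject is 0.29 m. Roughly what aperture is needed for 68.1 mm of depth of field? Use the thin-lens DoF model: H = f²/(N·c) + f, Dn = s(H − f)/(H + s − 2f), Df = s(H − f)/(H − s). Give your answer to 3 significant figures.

Write h = H − f = f²/(N·c). The thin-lens limits are Dn = s·h/(h + (s−f)) and Df = s·h/(h − (s−f)), so DoF = Df − Dn = 2·s·(s−f)·h / (h² − (s−f)²).
That is a quadratic in h: DoF·h² − 2·s·(s−f)·h − DoF·(s−f)² = 0 ⇒ h = (s−f)·(s + √(s² + DoF²)) / DoF = 258 × (290 + √(290² + 68.1²)) / 68.1 = 258 × (290 + 297.889) / 68.1 ≈ 2227.2 mm.
Then N = f²/(c·h) = 32² / (0.046 × 2227.2) = 1024 / 102.45 ≈ 9.99.

f/9.99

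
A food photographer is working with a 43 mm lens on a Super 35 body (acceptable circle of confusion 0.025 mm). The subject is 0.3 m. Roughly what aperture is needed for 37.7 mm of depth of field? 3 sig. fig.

f/18

Write h = H − f = f²/(N·c). The thin-lens limits are Dn = s·h/(h + (s−f)) and Df = s·h/(h − (s−f)), so DoF = Df − Dn = 2·s·(s−f)·h / (h² − (s−f)²).
That is a quadratic in h: DoF·h² − 2·s·(s−f)·h − DoF·(s−f)² = 0 ⇒ h = (s−f)·(s + √(s² + DoF²)) / DoF = 257 × (300 + √(300² + 37.7²)) / 37.7 = 257 × (300 + 302.360) / 37.7 ≈ 4106.3 mm.
Then N = f²/(c·h) = 43² / (0.025 × 4106.3) = 1849 / 102.66 ≈ 18.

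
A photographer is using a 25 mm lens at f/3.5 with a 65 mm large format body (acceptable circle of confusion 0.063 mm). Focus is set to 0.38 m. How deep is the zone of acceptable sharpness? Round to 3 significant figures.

96.7 mm

Hyperfocal distance H = f²/(N·c) + f = 25²/(3.5 × 0.063) + 25 = 625/0.2205 + 25 ≈ 2859.5 mm ≈ 2.859 m.
Near limit Dn = s·(H − f)/(H + s − 2f) = 380 × (2859.5 − 25) / (2859.5 + 380 − 2 × 25) = 380 × 2834.5 / 3189.5 ≈ 337.705 mm.
Far limit Df = s·(H − f)/(H − s) = 380 × (2859.5 − 25) / (2859.5 − 380) = 380 × 2834.5 / 2479.5 ≈ 434.407 mm.
Depth of field = Df − Dn = 434.407 − 337.705 ≈ 96.702 mm.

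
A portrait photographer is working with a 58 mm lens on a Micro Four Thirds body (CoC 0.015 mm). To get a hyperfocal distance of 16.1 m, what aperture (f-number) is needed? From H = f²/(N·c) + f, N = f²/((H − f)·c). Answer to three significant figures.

f/14

Rearrange H = f²/(N·c) + f for N: N = f² / ((H − f)·c).
N = 58² / ((16100 − 58) × 0.015) = 3364 / 240.6 ≈ 14.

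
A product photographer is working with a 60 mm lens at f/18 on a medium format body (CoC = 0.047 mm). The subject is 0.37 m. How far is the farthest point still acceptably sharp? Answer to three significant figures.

Hyperfocal distance H = f²/(N·c) + f = 60²/(18 × 0.047) + 60 = 3600/0.846 + 60 ≈ 4315.3 mm ≈ 4.315 m.
Far limit Df = s·(H − f)/(H − s) = 370 × (4315.3 − 60) / (4315.3 − 370) = 370 × 4255.3 / 3945.3 ≈ 399.07 mm.

399 mm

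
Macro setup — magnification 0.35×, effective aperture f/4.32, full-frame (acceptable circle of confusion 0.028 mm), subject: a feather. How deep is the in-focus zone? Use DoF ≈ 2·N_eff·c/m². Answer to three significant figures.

1.97 mm

At magnification m, DoF ≈ 2·N_eff·c/m² = 2 × 4.32 × 0.028 / 0.35² = 0.2419 / 0.1225 ≈ 1.97 mm.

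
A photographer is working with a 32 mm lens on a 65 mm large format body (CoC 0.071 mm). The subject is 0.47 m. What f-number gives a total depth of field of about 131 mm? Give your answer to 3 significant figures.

f/4.50

Write h = H − f = f²/(N·c). The thin-lens limits are Dn = s·h/(h + (s−f)) and Df = s·h/(h − (s−f)), so DoF = Df − Dn = 2·s·(s−f)·h / (h² − (s−f)²).
That is a quadratic in h: DoF·h² − 2·s·(s−f)·h − DoF·(s−f)² = 0 ⇒ h = (s−f)·(s + √(s² + DoF²)) / DoF = 438 × (470 + √(470² + 131²)) / 131 = 438 × (470 + 487.915) / 131 ≈ 3202.8 mm.
Then N = f²/(c·h) = 32² / (0.071 × 3202.8) = 1024 / 227.40 ≈ 4.50.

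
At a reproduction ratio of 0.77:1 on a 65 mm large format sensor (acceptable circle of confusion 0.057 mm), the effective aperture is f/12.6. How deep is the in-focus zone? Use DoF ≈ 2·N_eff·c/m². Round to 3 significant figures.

At magnification m, DoF ≈ 2·N_eff·c/m² = 2 × 12.6 × 0.057 / 0.77² = 1.436 / 0.5929 ≈ 2.42 mm.

2.42 mm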